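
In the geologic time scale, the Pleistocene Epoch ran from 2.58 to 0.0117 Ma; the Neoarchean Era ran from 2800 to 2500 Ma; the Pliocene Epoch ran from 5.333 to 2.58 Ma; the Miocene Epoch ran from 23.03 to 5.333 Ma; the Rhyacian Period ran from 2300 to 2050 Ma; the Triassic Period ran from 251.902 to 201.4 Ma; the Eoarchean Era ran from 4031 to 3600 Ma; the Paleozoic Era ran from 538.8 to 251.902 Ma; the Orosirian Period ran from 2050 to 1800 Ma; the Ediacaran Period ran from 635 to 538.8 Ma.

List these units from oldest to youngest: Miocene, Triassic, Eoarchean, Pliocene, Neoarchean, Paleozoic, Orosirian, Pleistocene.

The oldest of these is Eoarchean (starts 4031 Ma) and the youngest is Pleistocene (ends 0.0117 Ma).
In between, by decreasing start age: Neoarchean (2800), Orosirian (2050), Paleozoic (538.8), Triassic (251.902), Miocene (23.03), Pliocene (5.333).

Eoarchean, Neoarchean, Orosirian, Paleozoic, Triassic, Miocene, Pliocene, Pleistocene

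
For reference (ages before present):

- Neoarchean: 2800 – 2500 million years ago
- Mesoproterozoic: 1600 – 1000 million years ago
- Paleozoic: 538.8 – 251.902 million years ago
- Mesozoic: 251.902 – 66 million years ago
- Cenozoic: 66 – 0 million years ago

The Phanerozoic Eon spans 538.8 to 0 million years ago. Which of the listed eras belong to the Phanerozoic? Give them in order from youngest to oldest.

Eras with both bounds inside 538.8–0 Ma: Cenozoic (66–0), Mesozoic (251.902–66), Paleozoic (538.8–251.902).

Cenozoic, Mesozoic, Paleozoic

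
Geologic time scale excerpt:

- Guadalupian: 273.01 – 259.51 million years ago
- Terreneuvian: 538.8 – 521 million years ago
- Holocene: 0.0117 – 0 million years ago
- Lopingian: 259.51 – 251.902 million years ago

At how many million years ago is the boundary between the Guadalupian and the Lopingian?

259.51 million years ago

The Guadalupian ends and the Lopingian begins at 259.51 million years ago.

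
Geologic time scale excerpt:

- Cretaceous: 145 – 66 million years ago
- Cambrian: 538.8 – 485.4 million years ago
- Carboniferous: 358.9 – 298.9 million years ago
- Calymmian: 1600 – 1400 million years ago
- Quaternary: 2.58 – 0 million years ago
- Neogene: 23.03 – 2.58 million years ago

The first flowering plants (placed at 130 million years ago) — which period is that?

Cretaceous

130 Ma lies between 145 and 66 Ma, so it falls in the Cretaceous.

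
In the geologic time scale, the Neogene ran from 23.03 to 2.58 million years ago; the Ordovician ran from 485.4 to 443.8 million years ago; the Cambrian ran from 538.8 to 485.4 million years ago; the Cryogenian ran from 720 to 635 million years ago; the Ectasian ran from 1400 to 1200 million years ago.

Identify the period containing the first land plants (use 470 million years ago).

Ordovician

470 Ma lies between 485.4 and 443.8 Ma, so it falls in the Ordovician.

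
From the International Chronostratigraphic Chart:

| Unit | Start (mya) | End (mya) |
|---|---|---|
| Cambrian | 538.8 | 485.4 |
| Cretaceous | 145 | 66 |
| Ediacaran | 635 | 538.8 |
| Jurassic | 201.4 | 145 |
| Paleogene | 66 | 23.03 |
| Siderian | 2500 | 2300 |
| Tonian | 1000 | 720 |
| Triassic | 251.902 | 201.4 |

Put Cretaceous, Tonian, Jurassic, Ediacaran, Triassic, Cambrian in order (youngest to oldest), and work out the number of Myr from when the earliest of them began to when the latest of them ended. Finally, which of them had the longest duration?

Cretaceous → Jurassic → Triassic → Cambrian → Ediacaran → Tonian; total span 934 Myr; longest is Tonian

From the excerpt: Cretaceous 145–66; Tonian 1000–720; Jurassic 201.4–145; Ediacaran 635–538.8; Triassic 251.902–201.4; Cambrian 538.8–485.4 (Ma).
Larger Ma is earlier, so the oldest is Tonian and the youngest is Cretaceous; youngest to oldest: Cretaceous, Jurassic, Triassic, Cambrian, Ediacaran, Tonian.
Oldest start 1000 minus youngest end 66 gives 934 Myr overall.
Individual lengths (start − end): Jurassic 56.4; Ediacaran 96.2; Cretaceous 79; Tonian 280; Cambrian 53.4; Triassic 50.502. The largest is Tonian at 280 Myr.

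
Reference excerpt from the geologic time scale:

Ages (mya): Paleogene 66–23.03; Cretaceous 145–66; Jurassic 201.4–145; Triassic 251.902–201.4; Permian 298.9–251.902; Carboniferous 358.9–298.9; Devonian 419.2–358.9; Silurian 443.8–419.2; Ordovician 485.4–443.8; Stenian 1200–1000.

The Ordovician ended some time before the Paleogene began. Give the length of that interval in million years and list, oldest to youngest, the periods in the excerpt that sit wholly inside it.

377.8 million years; Silurian, Devonian, Carboniferous, Permian, Triassic, Jurassic, Cretaceous

The Ordovician closes at 443.8 Ma and the Paleogene opens at 66 Ma, so the interval is 443.8 − 66 = 377.8 Myr.
A period fits inside if it starts at or after 443.8 Ma and ends at or before 66 Ma; oldest first that gives Silurian, Devonian, Carboniferous, Permian, Triassic, Jurassic, Cretaceous.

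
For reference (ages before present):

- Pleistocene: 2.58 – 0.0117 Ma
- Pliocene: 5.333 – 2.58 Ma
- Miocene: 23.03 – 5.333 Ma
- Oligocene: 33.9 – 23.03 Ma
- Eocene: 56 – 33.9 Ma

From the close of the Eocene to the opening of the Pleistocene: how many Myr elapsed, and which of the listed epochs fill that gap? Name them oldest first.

End of Eocene = 33.9 Ma; start of Pleistocene = 2.58 Ma.
Gap = 33.9 − 2.58 = 31.32 Myr.
Epochs wholly inside 33.9–2.58 Ma: Oligocene (33.9–23.03), Miocene (23.03–5.333), Pliocene (5.333–2.58).

31.32 million years; Oligocene, Miocene, Pliocene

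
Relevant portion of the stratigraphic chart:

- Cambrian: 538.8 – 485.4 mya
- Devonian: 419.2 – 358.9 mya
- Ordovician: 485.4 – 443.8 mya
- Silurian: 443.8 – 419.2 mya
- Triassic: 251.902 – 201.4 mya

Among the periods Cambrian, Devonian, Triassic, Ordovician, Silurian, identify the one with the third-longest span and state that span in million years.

Durations: Cambrian 53.4; Devonian 60.3; Triassic 50.502; Ordovician 41.6; Silurian 24.6 Myr.
Sorted longest-first: Devonian (60.3), Cambrian (53.4), Triassic (50.502), Ordovician (41.6), Silurian (24.6).
The third longest is Triassic at 50.502 Myr.

Triassic, 50.502 million years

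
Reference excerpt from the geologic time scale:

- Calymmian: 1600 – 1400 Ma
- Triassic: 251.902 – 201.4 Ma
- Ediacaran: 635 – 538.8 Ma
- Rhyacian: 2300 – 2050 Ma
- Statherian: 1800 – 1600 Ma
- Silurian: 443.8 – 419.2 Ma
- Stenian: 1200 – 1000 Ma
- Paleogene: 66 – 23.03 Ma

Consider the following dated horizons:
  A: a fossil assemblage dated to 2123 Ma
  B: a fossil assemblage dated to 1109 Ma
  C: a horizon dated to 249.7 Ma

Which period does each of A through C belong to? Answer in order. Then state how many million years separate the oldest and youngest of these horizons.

A: 2123 Ma lies in 2300–2050 Ma, so Rhyacian.
B: 1109 Ma lies in 1200–1000 Ma, so Stenian.
C: 249.7 Ma lies in 251.902–201.4 Ma, so Triassic.
Oldest = 2123 Ma, youngest = 249.7 Ma → span 1873.3 Myr.

A — Rhyacian; B — Stenian; C — Triassic; span 1873.3 million years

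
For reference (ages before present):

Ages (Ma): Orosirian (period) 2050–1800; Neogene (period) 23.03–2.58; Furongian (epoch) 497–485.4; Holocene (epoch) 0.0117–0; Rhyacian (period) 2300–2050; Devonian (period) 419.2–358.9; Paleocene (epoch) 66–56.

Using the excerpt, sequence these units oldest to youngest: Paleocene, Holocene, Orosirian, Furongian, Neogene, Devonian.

Orosirian, then Furongian, then Devonian, then Paleocene, then Neogene, then Holocene

The oldest of these is Orosirian (starts 2050 Ma) and the youngest is Holocene (ends 0 Ma).
In between, by decreasing start age: Furongian (497), Devonian (419.2), Paleocene (66), Neogene (23.03).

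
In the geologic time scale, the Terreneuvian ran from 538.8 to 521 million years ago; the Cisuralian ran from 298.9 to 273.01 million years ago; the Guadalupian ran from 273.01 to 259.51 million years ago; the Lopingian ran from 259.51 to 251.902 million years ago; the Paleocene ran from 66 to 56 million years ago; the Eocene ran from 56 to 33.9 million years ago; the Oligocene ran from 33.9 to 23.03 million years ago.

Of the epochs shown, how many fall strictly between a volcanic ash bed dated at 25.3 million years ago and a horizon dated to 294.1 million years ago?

The older date is 294.1 Ma and the younger is 25.3 Ma.
Epochs with start < 294.1 and end > 25.3 Ma: Guadalupian (273.01–259.51), Lopingian (259.51–251.902), Paleocene (66–56), Eocene (56–33.9).
That is 4 complete epochs.

4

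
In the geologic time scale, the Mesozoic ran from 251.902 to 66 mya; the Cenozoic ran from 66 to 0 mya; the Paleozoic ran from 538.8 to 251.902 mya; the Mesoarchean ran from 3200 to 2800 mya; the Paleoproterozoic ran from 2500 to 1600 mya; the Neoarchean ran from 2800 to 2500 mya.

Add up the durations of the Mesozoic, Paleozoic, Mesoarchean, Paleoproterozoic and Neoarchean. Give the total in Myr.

Each duration: Mesozoic = 185.902; Paleozoic = 286.898; Mesoarchean = 400; Paleoproterozoic = 900; Neoarchean = 300.
Sum: 185.902 + 286.898 + 400 + 900 + 300 = 2072.8 Myr.

2072.8 million years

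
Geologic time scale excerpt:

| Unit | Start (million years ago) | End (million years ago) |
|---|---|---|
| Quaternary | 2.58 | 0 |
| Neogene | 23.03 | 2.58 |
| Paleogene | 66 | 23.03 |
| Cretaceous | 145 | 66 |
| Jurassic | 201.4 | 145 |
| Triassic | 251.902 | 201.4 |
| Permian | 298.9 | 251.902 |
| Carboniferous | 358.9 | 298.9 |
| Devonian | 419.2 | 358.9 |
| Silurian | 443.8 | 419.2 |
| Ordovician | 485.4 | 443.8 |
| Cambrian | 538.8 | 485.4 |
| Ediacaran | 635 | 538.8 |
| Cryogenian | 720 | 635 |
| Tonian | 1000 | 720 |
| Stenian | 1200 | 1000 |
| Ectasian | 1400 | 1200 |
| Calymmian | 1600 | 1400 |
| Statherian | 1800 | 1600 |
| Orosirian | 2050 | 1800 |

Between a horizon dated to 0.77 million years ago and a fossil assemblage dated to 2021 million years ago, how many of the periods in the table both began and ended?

The older date is 2021 Ma and the younger is 0.77 Ma.
Periods with start < 2021 and end > 0.77 Ma: Statherian (1800–1600), Calymmian (1600–1400), Ectasian (1400–1200), Stenian (1200–1000), Tonian (1000–720), Cryogenian (720–635), Ediacaran (635–538.8), Cambrian (538.8–485.4), Ordovician (485.4–443.8), Silurian (443.8–419.2), Devonian (419.2–358.9), Carboniferous (358.9–298.9), Permian (298.9–251.902), Triassic (251.902–201.4), Jurassic (201.4–145), Cretaceous (145–66), Paleogene (66–23.03), Neogene (23.03–2.58).
That is 18 complete periods.

18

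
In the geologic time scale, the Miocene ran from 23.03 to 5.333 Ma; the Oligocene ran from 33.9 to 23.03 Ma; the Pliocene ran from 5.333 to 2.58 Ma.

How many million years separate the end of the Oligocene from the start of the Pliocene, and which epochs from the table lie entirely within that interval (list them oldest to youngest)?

End of Oligocene = 23.03 Ma; start of Pliocene = 5.333 Ma.
Gap = 23.03 − 5.333 = 17.697 Myr.
Epochs wholly inside 23.03–5.333 Ma: Miocene (23.03–5.333).

17.697 million years; Miocene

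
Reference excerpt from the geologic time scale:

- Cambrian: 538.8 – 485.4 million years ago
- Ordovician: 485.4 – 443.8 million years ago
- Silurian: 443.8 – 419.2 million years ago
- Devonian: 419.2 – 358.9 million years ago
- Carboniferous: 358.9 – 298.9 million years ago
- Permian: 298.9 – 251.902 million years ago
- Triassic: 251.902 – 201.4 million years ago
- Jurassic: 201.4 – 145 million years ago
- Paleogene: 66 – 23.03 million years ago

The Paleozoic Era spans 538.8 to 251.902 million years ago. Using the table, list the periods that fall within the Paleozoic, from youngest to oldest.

Permian, Carboniferous, Devonian, Silurian, Ordovician, Cambrian

Periods with both bounds inside 538.8–251.902 Ma: Permian (298.9–251.902), Carboniferous (358.9–298.9), Devonian (419.2–358.9), Silurian (443.8–419.2), Ordovician (485.4–443.8), Cambrian (538.8–485.4).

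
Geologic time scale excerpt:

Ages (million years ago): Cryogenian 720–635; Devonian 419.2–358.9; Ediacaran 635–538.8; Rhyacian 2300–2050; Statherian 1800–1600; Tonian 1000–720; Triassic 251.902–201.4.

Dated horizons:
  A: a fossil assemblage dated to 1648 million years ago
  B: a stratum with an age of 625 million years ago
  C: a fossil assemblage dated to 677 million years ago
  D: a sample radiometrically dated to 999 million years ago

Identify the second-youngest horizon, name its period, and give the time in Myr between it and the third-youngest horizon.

Smaller Ma means younger, so youngest first: B 625 < C 677 < D 999 < A 1648.
Counting 2 along gives C (677 Ma); the excerpt puts that inside the Cryogenian, 720–635 Ma.
Next in line is D (999 Ma), and 999 − 677 = 322 Myr.

C, in the Cryogenian; 322 million years to D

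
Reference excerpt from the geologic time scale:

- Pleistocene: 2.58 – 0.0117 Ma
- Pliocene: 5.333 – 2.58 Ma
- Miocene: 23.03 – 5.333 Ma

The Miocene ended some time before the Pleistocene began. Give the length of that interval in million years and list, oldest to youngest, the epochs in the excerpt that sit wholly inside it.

End of Miocene = 5.333 Ma; start of Pleistocene = 2.58 Ma.
Gap = 5.333 − 2.58 = 2.753 Myr.
Epochs wholly inside 5.333–2.58 Ma: Pliocene (5.333–2.58).

2.753 million years; Pliocene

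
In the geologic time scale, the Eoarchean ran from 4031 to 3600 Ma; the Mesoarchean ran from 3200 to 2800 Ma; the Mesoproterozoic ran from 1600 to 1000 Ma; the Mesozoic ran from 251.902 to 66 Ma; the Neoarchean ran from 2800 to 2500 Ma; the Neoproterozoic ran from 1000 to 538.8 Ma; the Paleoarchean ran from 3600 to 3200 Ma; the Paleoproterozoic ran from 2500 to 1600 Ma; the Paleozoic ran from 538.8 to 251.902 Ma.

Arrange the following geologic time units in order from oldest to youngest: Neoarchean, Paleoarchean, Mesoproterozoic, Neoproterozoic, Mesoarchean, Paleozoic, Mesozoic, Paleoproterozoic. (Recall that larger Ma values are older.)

Paleoarchean, then Mesoarchean, then Neoarchean, then Paleoproterozoic, then Mesoproterozoic, then Neoproterozoic, then Paleozoic, then Mesozoic

Sorting by start age (descending Ma, since larger Ma = older): Paleoarchean began 3600, Mesoarchean began 3200, Neoarchean began 2800, Paleoproterozoic began 2500, Mesoproterozoic began 1600, Neoproterozoic began 1000, Paleozoic began 538.8, Mesozoic began 251.902.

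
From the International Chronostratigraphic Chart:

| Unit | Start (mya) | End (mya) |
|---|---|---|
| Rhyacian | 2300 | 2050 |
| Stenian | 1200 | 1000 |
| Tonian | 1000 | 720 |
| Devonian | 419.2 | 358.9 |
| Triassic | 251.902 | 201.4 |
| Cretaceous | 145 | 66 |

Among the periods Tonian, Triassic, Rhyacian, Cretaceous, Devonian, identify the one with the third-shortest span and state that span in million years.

Cretaceous, 79 million years

Durations: Tonian 280; Triassic 50.502; Rhyacian 250; Cretaceous 79; Devonian 60.3 Myr.
Sorted shortest-first: Triassic (50.502), Devonian (60.3), Cretaceous (79), Rhyacian (250), Tonian (280).
The third shortest is Cretaceous at 79 Myr.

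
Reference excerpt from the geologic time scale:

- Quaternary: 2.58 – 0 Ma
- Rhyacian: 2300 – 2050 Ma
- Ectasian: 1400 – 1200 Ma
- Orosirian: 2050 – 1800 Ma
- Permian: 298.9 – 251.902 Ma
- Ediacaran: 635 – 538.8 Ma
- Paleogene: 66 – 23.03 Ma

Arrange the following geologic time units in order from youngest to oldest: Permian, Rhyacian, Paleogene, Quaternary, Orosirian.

Read off each span (Ma): Permian 298.9–251.902; Rhyacian 2300–2050; Paleogene 66–23.03; Quaternary 2.58–0; Orosirian 2050–1800.
Larger Ma is older, so oldest→youngest is Rhyacian, Orosirian, Permian, Paleogene, Quaternary; reverse it for youngest→oldest.

Quaternary, Paleogene, Permian, Orosirian, Rhyacian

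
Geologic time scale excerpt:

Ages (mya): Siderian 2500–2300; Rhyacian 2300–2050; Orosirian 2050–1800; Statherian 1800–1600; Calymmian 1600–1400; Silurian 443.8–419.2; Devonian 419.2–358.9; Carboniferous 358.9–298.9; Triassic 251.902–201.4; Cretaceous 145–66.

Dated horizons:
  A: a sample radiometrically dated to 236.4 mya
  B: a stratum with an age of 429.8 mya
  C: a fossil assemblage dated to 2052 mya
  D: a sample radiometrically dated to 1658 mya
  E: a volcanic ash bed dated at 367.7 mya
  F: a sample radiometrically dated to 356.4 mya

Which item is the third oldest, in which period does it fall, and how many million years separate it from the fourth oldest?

Sorted oldest-first by Ma: C (2052), D (1658), B (429.8), E (367.7), F (356.4), A (236.4).
The third oldest is B at 429.8 Ma, which lies in 443.8–419.2 Ma: the Silurian.
The fourth oldest is E at 367.7 Ma; separation = |429.8 − 367.7| = 62.1 Myr.

B, in the Silurian; 62.1 million years to E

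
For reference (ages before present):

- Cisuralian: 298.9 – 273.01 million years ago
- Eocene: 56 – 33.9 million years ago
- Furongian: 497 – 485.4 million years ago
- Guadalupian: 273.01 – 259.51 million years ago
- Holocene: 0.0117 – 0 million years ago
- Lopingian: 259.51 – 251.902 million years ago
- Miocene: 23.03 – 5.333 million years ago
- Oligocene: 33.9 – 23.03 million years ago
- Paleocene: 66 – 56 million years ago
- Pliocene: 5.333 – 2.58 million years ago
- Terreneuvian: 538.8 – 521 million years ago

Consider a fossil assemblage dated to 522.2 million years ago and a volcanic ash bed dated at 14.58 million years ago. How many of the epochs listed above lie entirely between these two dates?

522.2 Ma sits inside the Terreneuvian (538.8–521) and 14.58 Ma inside the Miocene (23.03–5.333); neither of those is wholly between the two dates.
The listed epochs lying completely between them are Furongian, Cisuralian, Guadalupian, Lopingian, Paleocene, Eocene, Oligocene — 7 in all.

7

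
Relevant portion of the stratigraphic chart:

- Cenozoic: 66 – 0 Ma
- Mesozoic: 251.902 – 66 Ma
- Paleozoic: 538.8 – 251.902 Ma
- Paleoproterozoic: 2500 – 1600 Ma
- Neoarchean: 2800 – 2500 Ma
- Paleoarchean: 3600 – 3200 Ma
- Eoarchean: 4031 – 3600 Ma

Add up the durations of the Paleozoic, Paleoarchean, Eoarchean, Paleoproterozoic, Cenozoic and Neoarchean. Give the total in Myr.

Each duration: Paleozoic = 286.898; Paleoarchean = 400; Eoarchean = 431; Paleoproterozoic = 900; Cenozoic = 66; Neoarchean = 300.
Sum: 286.898 + 400 + 431 + 900 + 66 + 300 = 2383.898 Myr.

2383.898 million years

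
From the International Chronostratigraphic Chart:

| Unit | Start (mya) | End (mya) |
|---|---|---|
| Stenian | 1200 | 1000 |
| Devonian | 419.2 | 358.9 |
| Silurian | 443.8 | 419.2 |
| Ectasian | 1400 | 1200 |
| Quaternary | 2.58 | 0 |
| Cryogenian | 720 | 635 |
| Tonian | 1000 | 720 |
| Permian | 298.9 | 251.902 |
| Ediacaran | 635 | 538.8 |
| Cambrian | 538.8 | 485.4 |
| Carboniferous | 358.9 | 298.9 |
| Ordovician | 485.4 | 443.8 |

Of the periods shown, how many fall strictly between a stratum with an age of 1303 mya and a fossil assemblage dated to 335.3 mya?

8

The older date is 1303 Ma and the younger is 335.3 Ma.
Periods with start < 1303 and end > 335.3 Ma: Stenian (1200–1000), Tonian (1000–720), Cryogenian (720–635), Ediacaran (635–538.8), Cambrian (538.8–485.4), Ordovician (485.4–443.8), Silurian (443.8–419.2), Devonian (419.2–358.9).
That is 8 complete periods.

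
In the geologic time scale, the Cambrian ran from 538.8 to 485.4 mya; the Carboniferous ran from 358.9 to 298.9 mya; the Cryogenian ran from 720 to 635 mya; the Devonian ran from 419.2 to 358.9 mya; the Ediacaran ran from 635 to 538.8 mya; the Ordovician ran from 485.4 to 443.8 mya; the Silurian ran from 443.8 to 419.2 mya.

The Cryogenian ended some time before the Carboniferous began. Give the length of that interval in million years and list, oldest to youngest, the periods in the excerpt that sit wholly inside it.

276.1 million years; Ediacaran, Cambrian, Ordovician, Silurian, Devonian

The Cryogenian closes at 635 Ma and the Carboniferous opens at 358.9 Ma, so the interval is 635 − 358.9 = 276.1 Myr.
A period fits inside if it starts at or after 635 Ma and ends at or before 358.9 Ma; oldest first that gives Ediacaran, Cambrian, Ordovician, Silurian, Devonian.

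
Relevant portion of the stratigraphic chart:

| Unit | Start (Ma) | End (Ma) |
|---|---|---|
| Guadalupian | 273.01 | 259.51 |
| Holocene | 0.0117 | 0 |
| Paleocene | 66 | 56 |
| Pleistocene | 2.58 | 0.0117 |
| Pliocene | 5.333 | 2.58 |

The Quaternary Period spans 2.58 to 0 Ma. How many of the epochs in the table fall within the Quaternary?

2

Epochs inside 2.58–0 Ma: Pleistocene, Holocene — 2 in total.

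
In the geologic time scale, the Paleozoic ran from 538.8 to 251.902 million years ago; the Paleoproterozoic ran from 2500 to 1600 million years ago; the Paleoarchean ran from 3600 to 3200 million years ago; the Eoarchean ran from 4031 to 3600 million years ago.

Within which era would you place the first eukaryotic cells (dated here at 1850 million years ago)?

Paleoproterozoic

1850 Ma lies between 2500 and 1600 Ma, so it falls in the Paleoproterozoic.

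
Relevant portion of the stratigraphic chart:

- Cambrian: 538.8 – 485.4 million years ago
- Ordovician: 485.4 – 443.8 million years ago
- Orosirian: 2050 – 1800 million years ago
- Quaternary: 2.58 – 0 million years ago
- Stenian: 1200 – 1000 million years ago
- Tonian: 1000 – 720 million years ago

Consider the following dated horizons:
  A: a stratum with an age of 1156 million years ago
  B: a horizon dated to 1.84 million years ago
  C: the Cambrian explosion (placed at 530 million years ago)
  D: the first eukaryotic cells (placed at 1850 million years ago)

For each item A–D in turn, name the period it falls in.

A: 1156 Ma lies in 1200–1000 Ma, so Stenian.
B: 1.84 Ma lies in 2.58–0 Ma, so Quaternary.
C: 530 Ma lies in 538.8–485.4 Ma, so Cambrian.
D: 1850 Ma lies in 2050–1800 Ma, so Orosirian.

A — Stenian; B — Quaternary; C — Cambrian; D — Orosirian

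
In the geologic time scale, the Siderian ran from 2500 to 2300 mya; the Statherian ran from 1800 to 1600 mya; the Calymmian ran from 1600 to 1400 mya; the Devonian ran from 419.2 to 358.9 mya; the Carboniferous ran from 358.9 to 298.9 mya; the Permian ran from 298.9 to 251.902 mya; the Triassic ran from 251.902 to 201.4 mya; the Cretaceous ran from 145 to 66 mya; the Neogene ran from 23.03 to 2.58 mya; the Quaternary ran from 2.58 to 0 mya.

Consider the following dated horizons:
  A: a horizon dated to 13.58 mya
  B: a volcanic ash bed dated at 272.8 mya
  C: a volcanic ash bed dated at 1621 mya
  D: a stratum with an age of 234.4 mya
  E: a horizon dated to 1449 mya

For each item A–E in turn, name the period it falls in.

Match each age against the start–end ranges in the excerpt: A = 13.58 Ma → Neogene (23.03–2.58); B = 272.8 Ma → Permian (298.9–251.902); C = 1621 Ma → Statherian (1800–1600); D = 234.4 Ma → Triassic (251.902–201.4); E = 1449 Ma → Calymmian (1600–1400).

A — Neogene; B — Permian; C — Statherian; D — Triassic; E — Calymmian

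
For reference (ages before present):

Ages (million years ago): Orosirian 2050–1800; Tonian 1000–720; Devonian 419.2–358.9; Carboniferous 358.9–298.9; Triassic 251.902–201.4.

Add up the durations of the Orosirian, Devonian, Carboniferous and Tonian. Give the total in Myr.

650.3 million years

Each duration: Orosirian = 250; Devonian = 60.3; Carboniferous = 60; Tonian = 280.
Sum: 250 + 60.3 + 60 + 280 = 650.3 Myr.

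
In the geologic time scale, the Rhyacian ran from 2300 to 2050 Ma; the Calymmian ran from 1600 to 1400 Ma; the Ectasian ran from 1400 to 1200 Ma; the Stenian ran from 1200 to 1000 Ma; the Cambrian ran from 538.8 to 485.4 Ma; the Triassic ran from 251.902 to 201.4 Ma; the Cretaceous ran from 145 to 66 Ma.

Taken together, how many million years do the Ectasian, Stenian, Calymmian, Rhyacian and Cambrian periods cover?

Duration is start − end for each: (1400 − 1200) + (1200 − 1000) + (1600 − 1400) + (2300 − 2050) + (538.8 − 485.4).
That is 200 + 200 + 200 + 250 + 53.4, which totals 903.4 million years.

903.4 million years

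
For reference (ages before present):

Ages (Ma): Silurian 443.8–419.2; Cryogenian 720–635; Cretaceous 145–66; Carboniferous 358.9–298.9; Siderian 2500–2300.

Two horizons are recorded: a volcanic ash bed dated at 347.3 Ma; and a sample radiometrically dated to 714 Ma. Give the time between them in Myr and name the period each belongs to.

366.7 million years apart; the first in the Carboniferous, the second in the Cryogenian

Elapsed time: 714 − 347.3 = 366.7 Myr.
347.3 Ma lies within 358.9–298.9 Ma: Carboniferous.
714 Ma lies within 720–635 Ma: Cryogenian.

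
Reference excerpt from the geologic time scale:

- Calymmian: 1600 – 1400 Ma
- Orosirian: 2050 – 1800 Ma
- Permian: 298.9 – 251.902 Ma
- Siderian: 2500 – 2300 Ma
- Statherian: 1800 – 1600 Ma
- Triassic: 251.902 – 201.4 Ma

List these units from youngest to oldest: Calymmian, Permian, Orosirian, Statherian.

Permian, then Calymmian, then Statherian, then Orosirian

The oldest of these is Orosirian (starts 2050 Ma) and the youngest is Permian (ends 251.902 Ma).
In between, by decreasing start age: Statherian (1800), Calymmian (1600).
Listing youngest first means reversing that sequence.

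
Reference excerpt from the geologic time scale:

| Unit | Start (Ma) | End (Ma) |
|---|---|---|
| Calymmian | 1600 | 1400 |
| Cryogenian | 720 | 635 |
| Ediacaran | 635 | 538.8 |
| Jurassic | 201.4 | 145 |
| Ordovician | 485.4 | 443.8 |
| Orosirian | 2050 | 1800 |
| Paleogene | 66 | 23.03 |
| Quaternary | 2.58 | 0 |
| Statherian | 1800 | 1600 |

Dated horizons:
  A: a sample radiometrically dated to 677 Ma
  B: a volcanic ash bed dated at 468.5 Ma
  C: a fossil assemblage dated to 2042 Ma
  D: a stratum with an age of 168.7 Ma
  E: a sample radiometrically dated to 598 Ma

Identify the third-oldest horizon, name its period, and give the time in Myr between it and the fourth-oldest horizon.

E, in the Ediacaran; 129.5 million years to B

Sorted oldest-first by Ma: C (2042), A (677), E (598), B (468.5), D (168.7).
The third oldest is E at 598 Ma, which lies in 635–538.8 Ma: the Ediacaran.
The fourth oldest is B at 468.5 Ma; separation = |598 − 468.5| = 129.5 Myr.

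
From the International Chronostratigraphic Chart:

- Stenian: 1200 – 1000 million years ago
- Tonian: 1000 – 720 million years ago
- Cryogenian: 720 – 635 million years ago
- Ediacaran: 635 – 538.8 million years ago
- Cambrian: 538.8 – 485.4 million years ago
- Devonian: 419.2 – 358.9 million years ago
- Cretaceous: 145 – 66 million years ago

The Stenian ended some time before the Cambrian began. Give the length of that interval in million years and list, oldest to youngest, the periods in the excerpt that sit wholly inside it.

The Stenian closes at 1000 Ma and the Cambrian opens at 538.8 Ma, so the interval is 1000 − 538.8 = 461.2 Myr.
A period fits inside if it starts at or after 1000 Ma and ends at or before 538.8 Ma; oldest first that gives Tonian, Cryogenian, Ediacaran.

461.2 million years; Tonian, Cryogenian, Ediacaran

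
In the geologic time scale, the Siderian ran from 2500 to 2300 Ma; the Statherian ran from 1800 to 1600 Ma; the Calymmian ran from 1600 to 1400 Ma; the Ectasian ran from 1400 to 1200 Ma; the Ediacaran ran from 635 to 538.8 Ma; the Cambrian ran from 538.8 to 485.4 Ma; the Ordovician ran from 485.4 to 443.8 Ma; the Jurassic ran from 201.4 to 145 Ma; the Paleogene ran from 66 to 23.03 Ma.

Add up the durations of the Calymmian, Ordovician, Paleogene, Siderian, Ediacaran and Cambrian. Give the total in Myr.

Duration is start − end for each: (1600 − 1400) + (485.4 − 443.8) + (66 − 23.03) + (2500 − 2300) + (635 − 538.8) + (538.8 − 485.4).
That is 200 + 41.6 + 42.97 + 200 + 96.2 + 53.4, which totals 634.17 million years.

634.17 million years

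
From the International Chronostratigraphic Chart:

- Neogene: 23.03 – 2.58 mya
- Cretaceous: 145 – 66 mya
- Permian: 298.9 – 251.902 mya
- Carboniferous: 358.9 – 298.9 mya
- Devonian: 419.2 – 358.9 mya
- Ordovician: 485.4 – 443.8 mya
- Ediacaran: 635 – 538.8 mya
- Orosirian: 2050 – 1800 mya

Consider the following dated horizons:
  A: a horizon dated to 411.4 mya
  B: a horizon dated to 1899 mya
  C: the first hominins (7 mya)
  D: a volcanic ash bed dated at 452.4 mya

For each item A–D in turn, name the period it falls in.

Match each age against the start–end ranges in the excerpt: A = 411.4 Ma → Devonian (419.2–358.9); B = 1899 Ma → Orosirian (2050–1800); C = 7 Ma → Neogene (23.03–2.58); D = 452.4 Ma → Ordovician (485.4–443.8).

A — Devonian; B — Orosirian; C — Neogene; D — Ordovician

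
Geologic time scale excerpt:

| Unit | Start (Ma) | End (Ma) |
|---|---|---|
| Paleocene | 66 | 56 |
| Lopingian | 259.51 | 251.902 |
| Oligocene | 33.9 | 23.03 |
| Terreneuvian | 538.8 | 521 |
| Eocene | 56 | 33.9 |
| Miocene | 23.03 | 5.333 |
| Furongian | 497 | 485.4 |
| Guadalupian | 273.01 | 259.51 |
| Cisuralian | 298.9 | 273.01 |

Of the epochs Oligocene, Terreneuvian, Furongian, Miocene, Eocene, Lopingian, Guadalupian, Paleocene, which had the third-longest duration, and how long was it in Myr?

Start − end for each: Oligocene 33.9 − 23.03 = 10.87; Terreneuvian 538.8 − 521 = 17.8; Furongian 497 − 485.4 = 11.6; Miocene 23.03 − 5.333 = 17.697; Eocene 56 − 33.9 = 22.1; Lopingian 259.51 − 251.902 = 7.608; Guadalupian 273.01 − 259.51 = 13.5; Paleocene 66 − 56 = 10.
Ranking these from longest: Eocene > Terreneuvian > Miocene > Guadalupian > Furongian > Oligocene > Paleocene > Lopingian.
Position 3 in that ranking is Miocene, which lasted 17.697 Myr.

Miocene, 17.697 million years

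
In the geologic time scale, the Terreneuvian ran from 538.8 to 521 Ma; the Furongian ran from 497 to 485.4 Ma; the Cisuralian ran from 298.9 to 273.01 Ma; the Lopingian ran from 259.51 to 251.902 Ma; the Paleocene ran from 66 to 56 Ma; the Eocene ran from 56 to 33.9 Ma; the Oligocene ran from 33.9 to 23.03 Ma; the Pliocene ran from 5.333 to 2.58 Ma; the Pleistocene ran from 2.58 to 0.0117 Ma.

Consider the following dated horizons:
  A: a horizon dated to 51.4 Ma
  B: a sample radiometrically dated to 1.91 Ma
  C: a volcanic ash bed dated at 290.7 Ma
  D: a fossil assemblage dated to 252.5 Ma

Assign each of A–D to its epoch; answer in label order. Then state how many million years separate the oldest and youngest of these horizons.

A — Eocene; B — Pleistocene; C — Cisuralian; D — Lopingian; span 288.79 million years

Match each age against the start–end ranges in the excerpt: A = 51.4 Ma → Eocene (56–33.9); B = 1.91 Ma → Pleistocene (2.58–0.0117); C = 290.7 Ma → Cisuralian (298.9–273.01); D = 252.5 Ma → Lopingian (259.51–251.902).
The largest age is 290.7 Ma and the smallest is 1.91 Ma; their difference is 288.79 Myr.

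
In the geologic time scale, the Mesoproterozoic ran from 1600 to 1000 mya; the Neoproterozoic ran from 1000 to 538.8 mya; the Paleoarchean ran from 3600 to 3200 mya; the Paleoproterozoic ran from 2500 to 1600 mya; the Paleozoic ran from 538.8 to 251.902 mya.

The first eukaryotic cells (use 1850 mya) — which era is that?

1850 Ma lies between 2500 and 1600 Ma, so it falls in the Paleoproterozoic.

Paleoproterozoic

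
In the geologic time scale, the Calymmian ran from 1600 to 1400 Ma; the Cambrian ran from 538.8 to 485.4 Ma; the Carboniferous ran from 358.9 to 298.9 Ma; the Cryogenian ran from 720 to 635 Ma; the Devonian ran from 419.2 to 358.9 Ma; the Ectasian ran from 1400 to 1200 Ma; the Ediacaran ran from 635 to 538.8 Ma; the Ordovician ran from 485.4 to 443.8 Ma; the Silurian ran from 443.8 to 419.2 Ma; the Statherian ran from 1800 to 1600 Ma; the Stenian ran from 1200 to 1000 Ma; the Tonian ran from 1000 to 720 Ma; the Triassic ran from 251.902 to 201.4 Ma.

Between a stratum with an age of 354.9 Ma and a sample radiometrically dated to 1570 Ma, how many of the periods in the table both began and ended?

The older date is 1570 Ma and the younger is 354.9 Ma.
Periods with start < 1570 and end > 354.9 Ma: Ectasian (1400–1200), Stenian (1200–1000), Tonian (1000–720), Cryogenian (720–635), Ediacaran (635–538.8), Cambrian (538.8–485.4), Ordovician (485.4–443.8), Silurian (443.8–419.2), Devonian (419.2–358.9).
That is 9 complete periods.

9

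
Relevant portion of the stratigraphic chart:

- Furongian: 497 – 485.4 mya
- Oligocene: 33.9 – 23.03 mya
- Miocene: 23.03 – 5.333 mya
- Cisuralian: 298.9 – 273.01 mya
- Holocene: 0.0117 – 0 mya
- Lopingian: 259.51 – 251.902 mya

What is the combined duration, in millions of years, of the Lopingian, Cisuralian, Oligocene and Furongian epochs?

55.968 million years

Each duration: Lopingian = 7.608; Cisuralian = 25.89; Oligocene = 10.87; Furongian = 11.6.
Sum: 7.608 + 25.89 + 10.87 + 11.6 = 55.968 Myr.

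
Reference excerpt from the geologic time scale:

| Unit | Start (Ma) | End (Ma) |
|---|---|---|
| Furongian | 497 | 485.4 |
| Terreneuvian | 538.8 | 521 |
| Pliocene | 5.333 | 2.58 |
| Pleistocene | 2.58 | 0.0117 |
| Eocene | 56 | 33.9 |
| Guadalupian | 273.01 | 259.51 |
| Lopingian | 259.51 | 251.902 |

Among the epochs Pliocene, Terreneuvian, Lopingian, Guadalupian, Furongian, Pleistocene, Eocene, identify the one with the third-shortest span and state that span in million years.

Start − end for each: Pliocene 5.333 − 2.58 = 2.753; Terreneuvian 538.8 − 521 = 17.8; Lopingian 259.51 − 251.902 = 7.608; Guadalupian 273.01 − 259.51 = 13.5; Furongian 497 − 485.4 = 11.6; Pleistocene 2.58 − 0.0117 = 2.5683; Eocene 56 − 33.9 = 22.1.
Ranking these from shortest: Pleistocene < Pliocene < Lopingian < Furongian < Guadalupian < Terreneuvian < Eocene.
Position 3 in that ranking is Lopingian, which lasted 7.608 Myr.

Lopingian, 7.608 million years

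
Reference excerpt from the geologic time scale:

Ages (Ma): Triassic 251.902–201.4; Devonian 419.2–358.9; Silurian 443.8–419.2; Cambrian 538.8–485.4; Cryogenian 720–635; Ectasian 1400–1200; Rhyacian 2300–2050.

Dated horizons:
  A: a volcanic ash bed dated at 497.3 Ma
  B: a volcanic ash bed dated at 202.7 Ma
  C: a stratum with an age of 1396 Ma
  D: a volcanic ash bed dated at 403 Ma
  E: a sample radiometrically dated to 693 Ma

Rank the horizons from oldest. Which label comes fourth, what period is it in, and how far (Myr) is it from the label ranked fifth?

Sorted oldest-first by Ma: C (1396), E (693), A (497.3), D (403), B (202.7).
The fourth oldest is D at 403 Ma, which lies in 419.2–358.9 Ma: the Devonian.
The fifth oldest is B at 202.7 Ma; separation = |403 − 202.7| = 200.3 Myr.

D, in the Devonian; 200.3 million years to B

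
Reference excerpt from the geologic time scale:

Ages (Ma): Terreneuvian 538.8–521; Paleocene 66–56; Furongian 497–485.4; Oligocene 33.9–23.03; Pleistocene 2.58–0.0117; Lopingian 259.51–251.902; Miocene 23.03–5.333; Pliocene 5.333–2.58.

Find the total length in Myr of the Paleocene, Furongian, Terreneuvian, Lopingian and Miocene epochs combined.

Each duration: Paleocene = 10; Furongian = 11.6; Terreneuvian = 17.8; Lopingian = 7.608; Miocene = 17.697.
Sum: 10 + 11.6 + 17.8 + 7.608 + 17.697 = 64.705 Myr.

64.705 million years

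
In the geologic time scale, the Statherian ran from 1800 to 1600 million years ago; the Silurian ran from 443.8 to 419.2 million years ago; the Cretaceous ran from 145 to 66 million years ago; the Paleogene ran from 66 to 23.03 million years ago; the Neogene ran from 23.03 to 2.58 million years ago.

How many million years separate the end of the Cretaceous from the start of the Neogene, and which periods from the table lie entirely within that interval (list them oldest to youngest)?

End of Cretaceous = 66 Ma; start of Neogene = 23.03 Ma.
Gap = 66 − 23.03 = 42.97 Myr.
Periods wholly inside 66–23.03 Ma: Paleogene (66–23.03).

42.97 million years; Paleogene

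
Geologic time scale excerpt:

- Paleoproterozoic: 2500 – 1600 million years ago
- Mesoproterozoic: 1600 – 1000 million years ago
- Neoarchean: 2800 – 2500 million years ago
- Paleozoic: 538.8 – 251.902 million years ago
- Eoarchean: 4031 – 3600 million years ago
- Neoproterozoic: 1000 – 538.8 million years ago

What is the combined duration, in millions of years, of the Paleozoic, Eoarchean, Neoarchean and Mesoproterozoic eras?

Duration is start − end for each: (538.8 − 251.902) + (4031 − 3600) + (2800 − 2500) + (1600 − 1000).
That is 286.898 + 431 + 300 + 600, which totals 1617.898 million years.

1617.898 million years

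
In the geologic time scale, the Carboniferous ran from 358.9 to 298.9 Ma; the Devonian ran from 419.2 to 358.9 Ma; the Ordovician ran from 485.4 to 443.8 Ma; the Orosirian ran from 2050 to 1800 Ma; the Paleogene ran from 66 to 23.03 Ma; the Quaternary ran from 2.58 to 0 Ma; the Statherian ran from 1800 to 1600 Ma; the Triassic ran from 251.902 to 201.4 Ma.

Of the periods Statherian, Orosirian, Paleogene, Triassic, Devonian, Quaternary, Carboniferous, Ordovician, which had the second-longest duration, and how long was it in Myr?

Durations: Statherian 200; Orosirian 250; Paleogene 42.97; Triassic 50.502; Devonian 60.3; Quaternary 2.58; Carboniferous 60; Ordovician 41.6 Myr.
Sorted longest-first: Orosirian (250), Statherian (200), Devonian (60.3), Carboniferous (60), Triassic (50.502), Paleogene (42.97), Ordovician (41.6), Quaternary (2.58).
The second longest is Statherian at 200 Myr.

Statherian, 200 million years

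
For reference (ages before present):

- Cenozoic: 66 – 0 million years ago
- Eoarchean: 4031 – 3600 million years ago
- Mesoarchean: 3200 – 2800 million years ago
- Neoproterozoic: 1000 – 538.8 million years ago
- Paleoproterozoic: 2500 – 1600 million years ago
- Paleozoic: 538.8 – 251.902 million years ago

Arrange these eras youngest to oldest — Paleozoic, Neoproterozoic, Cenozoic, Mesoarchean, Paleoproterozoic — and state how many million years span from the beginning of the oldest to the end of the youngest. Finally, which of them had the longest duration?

Cenozoic → Paleozoic → Neoproterozoic → Paleoproterozoic → Mesoarchean; total span 3200 Myr; longest is Paleoproterozoic

Start ages (Ma): Mesoarchean 3200, Paleoproterozoic 2500, Neoproterozoic 1000, Paleozoic 538.8, Cenozoic 66.
Ordered youngest to oldest: Cenozoic, Paleozoic, Neoproterozoic, Paleoproterozoic, Mesoarchean.
Span = 3200 − 0 = 3200 Myr.
Durations: Cenozoic 66, Neoproterozoic 461.2, Mesoarchean 400, Paleozoic 286.898, Paleoproterozoic 900 → longest is Paleoproterozoic (900 Myr).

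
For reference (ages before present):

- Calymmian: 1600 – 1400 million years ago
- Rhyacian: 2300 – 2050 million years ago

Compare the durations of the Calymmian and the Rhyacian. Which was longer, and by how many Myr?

Calymmian: 1600 − 1400 = 200 Myr.
Rhyacian: 2300 − 2050 = 250 Myr.
Difference: 250 − 200 = 50 Myr, so the Rhyacian was longer.

Rhyacian, by 50 million years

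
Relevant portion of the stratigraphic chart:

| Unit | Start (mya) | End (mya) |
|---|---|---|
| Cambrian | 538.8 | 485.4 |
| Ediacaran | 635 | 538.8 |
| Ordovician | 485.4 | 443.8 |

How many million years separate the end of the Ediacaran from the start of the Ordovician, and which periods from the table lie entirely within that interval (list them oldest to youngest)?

53.4 million years; Cambrian

End of Ediacaran = 538.8 Ma; start of Ordovician = 485.4 Ma.
Gap = 538.8 − 485.4 = 53.4 Myr.
Periods wholly inside 538.8–485.4 Ma: Cambrian (538.8–485.4).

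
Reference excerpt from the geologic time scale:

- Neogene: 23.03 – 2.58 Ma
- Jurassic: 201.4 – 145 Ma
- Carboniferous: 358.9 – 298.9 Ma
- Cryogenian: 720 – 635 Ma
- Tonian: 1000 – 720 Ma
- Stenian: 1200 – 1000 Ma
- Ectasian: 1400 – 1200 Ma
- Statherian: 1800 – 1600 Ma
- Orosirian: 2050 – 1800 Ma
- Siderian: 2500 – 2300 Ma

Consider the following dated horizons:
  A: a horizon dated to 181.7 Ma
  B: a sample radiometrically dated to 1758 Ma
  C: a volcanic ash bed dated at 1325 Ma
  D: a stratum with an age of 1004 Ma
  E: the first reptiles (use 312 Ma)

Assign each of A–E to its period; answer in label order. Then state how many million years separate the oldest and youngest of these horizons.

A: 181.7 Ma lies in 201.4–145 Ma, so Jurassic.
B: 1758 Ma lies in 1800–1600 Ma, so Statherian.
C: 1325 Ma lies in 1400–1200 Ma, so Ectasian.
D: 1004 Ma lies in 1200–1000 Ma, so Stenian.
E: 312 Ma lies in 358.9–298.9 Ma, so Carboniferous.
Oldest = 1758 Ma, youngest = 181.7 Ma → span 1576.3 Myr.

A — Jurassic; B — Statherian; C — Ectasian; D — Stenian; E — Carboniferous; span 1576.3 million years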